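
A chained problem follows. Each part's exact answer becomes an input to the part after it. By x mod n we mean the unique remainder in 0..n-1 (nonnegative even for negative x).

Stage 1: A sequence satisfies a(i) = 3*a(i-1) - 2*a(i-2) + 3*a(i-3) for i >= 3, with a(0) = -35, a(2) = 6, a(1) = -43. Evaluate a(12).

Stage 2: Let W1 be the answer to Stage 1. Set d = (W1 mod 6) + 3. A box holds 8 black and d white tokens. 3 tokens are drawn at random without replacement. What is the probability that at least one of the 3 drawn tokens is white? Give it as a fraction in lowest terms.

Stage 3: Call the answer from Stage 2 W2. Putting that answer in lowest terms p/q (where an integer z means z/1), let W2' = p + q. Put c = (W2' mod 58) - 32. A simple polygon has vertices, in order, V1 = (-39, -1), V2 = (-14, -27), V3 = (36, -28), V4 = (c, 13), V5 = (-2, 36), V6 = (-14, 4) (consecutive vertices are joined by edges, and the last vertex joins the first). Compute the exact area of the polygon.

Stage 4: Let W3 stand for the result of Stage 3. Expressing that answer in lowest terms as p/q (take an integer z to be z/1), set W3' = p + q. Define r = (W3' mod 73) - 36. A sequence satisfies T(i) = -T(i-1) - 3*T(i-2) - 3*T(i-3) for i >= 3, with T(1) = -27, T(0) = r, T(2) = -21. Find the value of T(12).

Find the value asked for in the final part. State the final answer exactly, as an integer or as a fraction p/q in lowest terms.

5286

Stage 1: a(3) = 3*(6) - 2*(-43) + 3*(-35) = -1; iterating: a(3)=-1, a(4)=-144, a(5)=-412, a(6)=-951, a(7)=-2461, a(8)=-6717, a(9)=-18082, a(10)=-48195, a(11)=-128572, a(12)=-343572; answer -343572
Stage 2: W1 = -343572; d = 3; total draws C(11,3) = 165; complement C(8,3) = 56; favorable 165 - 56 = 109; P = 109/165; answer 109/165
Stage 3: W2 = 109/165; threaded value p + q = 274; c = 10; cross terms: (-39*-27 - -14*-1)=1039, (-14*-28 - 36*-27)=1364, (36*13 - 10*-28)=748, (10*36 - -2*13)=386, (-2*4 - -14*36)=496, (-14*-1 - -39*4)=170; twice the area = |4203| = 4203; area = 4203/2; answer 4203/2
Stage 4: W3 = 4203/2; threaded value p + q = 4205; r = 8; T(3) = -1*(-21) - 3*(-27) - 3*(8) = 78; iterating: T(3)=78, T(4)=66, T(5)=-237, T(6)=-195, T(7)=708, T(8)=588, T(9)=-2127, T(10)=-1761, T(11)=6378, T(12)=5286; answer 5286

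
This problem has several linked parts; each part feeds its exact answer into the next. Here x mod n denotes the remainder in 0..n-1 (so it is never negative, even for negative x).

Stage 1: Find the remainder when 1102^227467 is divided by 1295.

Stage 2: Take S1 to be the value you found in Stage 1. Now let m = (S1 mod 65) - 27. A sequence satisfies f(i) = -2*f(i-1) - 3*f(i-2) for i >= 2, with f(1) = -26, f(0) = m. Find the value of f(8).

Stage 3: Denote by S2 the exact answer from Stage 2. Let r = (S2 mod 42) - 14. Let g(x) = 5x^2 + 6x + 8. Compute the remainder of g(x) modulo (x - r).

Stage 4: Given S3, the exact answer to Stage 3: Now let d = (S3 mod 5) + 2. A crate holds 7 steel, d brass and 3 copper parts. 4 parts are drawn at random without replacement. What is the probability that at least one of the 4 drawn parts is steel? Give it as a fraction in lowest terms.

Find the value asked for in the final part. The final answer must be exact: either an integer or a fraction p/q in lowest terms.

Stage 1: squarings mod 1295: 1102^1=1102, 1102^2=989, 1102^4=396, 1102^8=121, 1102^16=396, 1102^32=121, 1102^64=396, 1102^128=121, 1102^256=396, 1102^512=121, 1102^1024=396, 1102^2048=121, 1102^4096=396, 1102^8192=121, 1102^16384=396, 1102^32768=121, 1102^65536=396, 1102^131072=121; 1102^227467 = 1102^1 * 1102^2 * 1102^8 * 1102^128 * 1102^2048 * 1102^4096 * 1102^8192 * 1102^16384 * 1102^65536 * 1102^131072 = 563 (mod 1295); answer 563
Stage 2: S1 = 563; m = 16; f(2) = -2*(-26) - 3*(16) = 4; iterating: f(2)=4, f(3)=70, f(4)=-152, f(5)=94, f(6)=268, f(7)=-818, f(8)=832; answer 832
Stage 3: S2 = 832; r = 20; remainder = value at the root: 5*(20)^2 + 6*(20)^1 + 8 = (2000) + (120) + (8) = 2128; answer 2128
Stage 4: S3 = 2128; d = 5; total draws C(15,4) = 1365; complement C(8,4) = 70; favorable 1365 - 70 = 1295; P = 37/39; answer 37/39

37/39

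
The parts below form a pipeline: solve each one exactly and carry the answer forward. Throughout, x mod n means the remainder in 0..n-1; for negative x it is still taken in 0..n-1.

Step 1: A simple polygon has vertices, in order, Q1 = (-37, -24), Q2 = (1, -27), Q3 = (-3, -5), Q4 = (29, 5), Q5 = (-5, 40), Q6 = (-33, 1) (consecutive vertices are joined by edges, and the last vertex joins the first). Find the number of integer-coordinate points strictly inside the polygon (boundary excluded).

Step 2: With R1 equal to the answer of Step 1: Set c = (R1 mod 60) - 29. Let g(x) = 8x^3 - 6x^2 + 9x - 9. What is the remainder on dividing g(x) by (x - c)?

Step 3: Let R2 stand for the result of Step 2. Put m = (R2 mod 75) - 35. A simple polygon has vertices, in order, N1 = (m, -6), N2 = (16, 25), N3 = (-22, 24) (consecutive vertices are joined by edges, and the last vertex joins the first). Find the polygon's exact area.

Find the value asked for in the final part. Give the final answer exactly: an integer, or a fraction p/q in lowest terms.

Step 1: cross terms: (-37*-27 - 1*-24)=1023, (1*-5 - -3*-27)=-86, (-3*5 - 29*-5)=130, (29*40 - -5*5)=1185, (-5*1 - -33*40)=1315, (-33*-24 - -37*1)=829; twice the area = |4396| = 4396; area = 2198; boundary points = 1 + 2 + 2 + 1 + 1 + 1 = 8; strictly interior points = area - boundary/2 + 1 = 2195; answer 2195
Step 2: R1 = 2195; c = 6; remainder = value at the root: 8*(6)^3 - 6*(6)^2 + 9*(6)^1 - 9 = (1728) + (-216) + (54) + (-9) = 1557; answer 1557
Step 3: R2 = 1557; m = 22; cross terms: (22*25 - 16*-6)=646, (16*24 - -22*25)=934, (-22*-6 - 22*24)=-396; twice the area = |1184| = 1184; area = 592; answer 592

592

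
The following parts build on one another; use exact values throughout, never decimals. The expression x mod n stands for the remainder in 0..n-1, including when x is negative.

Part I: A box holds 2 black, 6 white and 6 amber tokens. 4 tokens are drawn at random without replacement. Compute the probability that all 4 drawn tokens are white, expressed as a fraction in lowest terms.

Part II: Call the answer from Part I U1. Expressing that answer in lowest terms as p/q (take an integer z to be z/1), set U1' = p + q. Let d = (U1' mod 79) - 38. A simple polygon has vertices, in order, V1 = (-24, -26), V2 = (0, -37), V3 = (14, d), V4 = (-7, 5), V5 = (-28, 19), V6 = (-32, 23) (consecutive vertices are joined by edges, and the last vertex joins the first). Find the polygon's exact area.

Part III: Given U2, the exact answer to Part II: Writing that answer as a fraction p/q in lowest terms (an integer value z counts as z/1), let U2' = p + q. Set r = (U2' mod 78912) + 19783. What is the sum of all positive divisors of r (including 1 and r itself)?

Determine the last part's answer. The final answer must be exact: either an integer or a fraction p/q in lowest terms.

Part I: total draws C(14,4) = 1001; favorable C(6,4) = 15; P = 15/1001; answer 15/1001
Part II: U1 = 15/1001; threaded value p + q = 1016; d = 30; cross terms: (-24*-37 - 0*-26)=888, (0*30 - 14*-37)=518, (14*5 - -7*30)=280, (-7*19 - -28*5)=7, (-28*23 - -32*19)=-36, (-32*-26 - -24*23)=1384; twice the area = |3041| = 3041; area = 3041/2; answer 3041/2
Part III: U2 = 3041/2; threaded value p + q = 3043; r = 22826; 22826 = 2 * 101 * 113; sigma = (1 + 2) * (1 + 101) * (1 + 113) = 3 * 102 * 114 = 34884; answer 34884

34884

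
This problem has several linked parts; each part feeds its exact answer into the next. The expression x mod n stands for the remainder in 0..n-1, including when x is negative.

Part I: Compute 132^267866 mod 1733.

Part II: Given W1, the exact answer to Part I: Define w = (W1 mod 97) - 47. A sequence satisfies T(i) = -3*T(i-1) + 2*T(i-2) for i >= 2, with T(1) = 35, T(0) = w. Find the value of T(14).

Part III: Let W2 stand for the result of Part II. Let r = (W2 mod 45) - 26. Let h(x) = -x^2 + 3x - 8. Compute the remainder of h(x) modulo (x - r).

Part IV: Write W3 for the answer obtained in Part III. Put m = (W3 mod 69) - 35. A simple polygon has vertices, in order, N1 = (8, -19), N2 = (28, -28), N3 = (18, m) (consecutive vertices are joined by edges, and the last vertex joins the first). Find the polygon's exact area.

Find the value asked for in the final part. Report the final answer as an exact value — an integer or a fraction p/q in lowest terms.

Part I: squarings mod 1733: 132^1=132, 132^2=94, 132^4=171, 132^8=1513, 132^16=1609, 132^32=1512, 132^64=317, 132^128=1708, 132^256=625, 132^512=700, 132^1024=1294, 132^2048=358, 132^4096=1655, 132^8192=885, 132^16384=1642, 132^32768=1349, 132^65536=151, 132^131072=272, 132^262144=1198; 132^267866 = 132^2 * 132^8 * 132^16 * 132^64 * 132^512 * 132^1024 * 132^4096 * 132^262144 = 485 (mod 1733); answer 485
Part II: W1 = 485; w = -47; T(2) = -3*(35) + 2*(-47) = -199; iterating: T(2)=-199, T(3)=667, T(4)=-2399, T(5)=8531, T(6)=-30391, T(7)=108235, T(8)=-385487, T(9)=1372931, T(10)=-4889767, T(11)=17415163, T(12)=-62025023, T(13)=220905395, T(14)=-786766231; answer -786766231
Part III: W2 = -786766231; r = 18; remainder = value at the root: -1*(18)^2 + 3*(18)^1 - 8 = (-324) + (54) + (-8) = -278; answer -278
Part IV: W3 = -278; m = 32; cross terms: (8*-28 - 28*-19)=308, (28*32 - 18*-28)=1400, (18*-19 - 8*32)=-598; twice the area = |1110| = 1110; area = 555; answer 555

555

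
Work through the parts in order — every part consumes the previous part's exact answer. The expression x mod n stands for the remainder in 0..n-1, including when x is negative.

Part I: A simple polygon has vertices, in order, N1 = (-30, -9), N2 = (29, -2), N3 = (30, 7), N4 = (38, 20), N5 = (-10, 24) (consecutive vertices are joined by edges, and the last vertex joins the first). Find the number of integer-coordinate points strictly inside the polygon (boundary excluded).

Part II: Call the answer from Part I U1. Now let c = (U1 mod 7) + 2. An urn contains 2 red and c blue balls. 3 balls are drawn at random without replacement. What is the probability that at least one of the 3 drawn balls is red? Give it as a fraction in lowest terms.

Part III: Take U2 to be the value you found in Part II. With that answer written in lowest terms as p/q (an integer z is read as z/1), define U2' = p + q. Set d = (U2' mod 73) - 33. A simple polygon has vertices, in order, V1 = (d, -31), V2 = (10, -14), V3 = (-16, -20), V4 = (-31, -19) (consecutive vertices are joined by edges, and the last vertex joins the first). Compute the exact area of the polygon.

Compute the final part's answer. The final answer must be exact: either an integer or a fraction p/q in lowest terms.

Part I: cross terms: (-30*-2 - 29*-9)=321, (29*7 - 30*-2)=263, (30*20 - 38*7)=334, (38*24 - -10*20)=1112, (-10*-9 - -30*24)=810; twice the area = |2840| = 2840; area = 1420; boundary points = 1 + 1 + 1 + 4 + 1 = 8; strictly interior points = area - boundary/2 + 1 = 1417; answer 1417
Part II: U1 = 1417; c = 5; total draws C(7,3) = 35; complement C(5,3) = 10; favorable 35 - 10 = 25; P = 5/7; answer 5/7
Part III: U2 = 5/7; threaded value p + q = 12; d = -21; cross terms: (-21*-14 - 10*-31)=604, (10*-20 - -16*-14)=-424, (-16*-19 - -31*-20)=-316, (-31*-31 - -21*-19)=562; twice the area = |426| = 426; area = 213; answer 213

213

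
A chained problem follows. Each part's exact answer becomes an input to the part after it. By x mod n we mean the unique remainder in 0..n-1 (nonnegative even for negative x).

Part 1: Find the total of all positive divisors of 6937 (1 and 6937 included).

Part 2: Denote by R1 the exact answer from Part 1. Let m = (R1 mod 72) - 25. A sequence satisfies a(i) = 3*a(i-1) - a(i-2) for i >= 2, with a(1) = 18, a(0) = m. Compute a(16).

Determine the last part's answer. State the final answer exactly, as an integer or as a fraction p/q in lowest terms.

Part 1: 6937 = 7 * 991; sigma = (1 + 7) * (1 + 991) = 8 * 992 = 7936; answer 7936
Part 2: R1 = 7936; m = -9; a(2) = 3*(18) - 1*(-9) = 63; iterating: a(2)=63, a(3)=171, a(4)=450, a(5)=1179, a(6)=3087, a(7)=8082, a(8)=21159, a(9)=55395, a(10)=145026, a(11)=379683, a(12)=994023, a(13)=2602386, a(14)=6813135, a(15)=17837019, a(16)=46697922; answer 46697922

46697922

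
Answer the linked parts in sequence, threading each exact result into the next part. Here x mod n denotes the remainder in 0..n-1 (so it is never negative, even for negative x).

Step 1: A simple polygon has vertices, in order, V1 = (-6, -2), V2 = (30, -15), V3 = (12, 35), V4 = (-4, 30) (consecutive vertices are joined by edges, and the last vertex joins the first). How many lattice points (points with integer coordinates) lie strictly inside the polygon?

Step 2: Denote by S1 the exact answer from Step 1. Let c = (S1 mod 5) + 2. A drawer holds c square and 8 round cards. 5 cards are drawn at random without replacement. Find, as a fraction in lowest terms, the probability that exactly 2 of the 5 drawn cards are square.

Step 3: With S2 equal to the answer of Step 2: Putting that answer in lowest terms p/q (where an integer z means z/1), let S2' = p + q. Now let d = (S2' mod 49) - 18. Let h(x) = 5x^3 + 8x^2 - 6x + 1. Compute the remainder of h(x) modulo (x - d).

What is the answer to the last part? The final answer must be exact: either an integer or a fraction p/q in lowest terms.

128500

Step 1: cross terms: (-6*-15 - 30*-2)=150, (30*35 - 12*-15)=1230, (12*30 - -4*35)=500, (-4*-2 - -6*30)=188; twice the area = |2068| = 2068; area = 1034; boundary points = 1 + 2 + 1 + 2 = 6; strictly interior points = area - boundary/2 + 1 = 1032; answer 1032
Step 2: S1 = 1032; c = 4; total draws C(12,5) = 792; favorable C(4,2)*C(8,3) = 336; P = 14/33; answer 14/33
Step 3: S2 = 14/33; threaded value p + q = 47; d = 29; remainder = value at the root: 5*(29)^3 + 8*(29)^2 - 6*(29)^1 + 1 = (121945) + (6728) + (-174) + (1) = 128500; answer 128500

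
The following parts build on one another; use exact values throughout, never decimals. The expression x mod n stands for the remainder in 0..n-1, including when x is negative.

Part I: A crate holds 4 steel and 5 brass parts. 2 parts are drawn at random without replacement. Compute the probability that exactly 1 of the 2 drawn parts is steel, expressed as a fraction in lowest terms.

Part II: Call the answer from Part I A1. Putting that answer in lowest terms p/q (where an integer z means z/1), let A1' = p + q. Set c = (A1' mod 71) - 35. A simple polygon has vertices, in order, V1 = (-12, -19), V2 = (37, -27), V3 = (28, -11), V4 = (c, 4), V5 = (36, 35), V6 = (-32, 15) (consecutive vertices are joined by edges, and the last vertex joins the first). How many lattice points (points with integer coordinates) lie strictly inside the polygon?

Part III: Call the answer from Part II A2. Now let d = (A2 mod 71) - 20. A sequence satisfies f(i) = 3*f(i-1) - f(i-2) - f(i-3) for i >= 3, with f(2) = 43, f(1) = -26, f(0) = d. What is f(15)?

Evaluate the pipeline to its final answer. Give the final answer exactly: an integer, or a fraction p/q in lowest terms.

5745295

Part I: total draws C(9,2) = 36; favorable C(4,1)*C(5,1) = 20; P = 5/9; answer 5/9
Part II: A1 = 5/9; threaded value p + q = 14; c = -21; cross terms: (-12*-27 - 37*-19)=1027, (37*-11 - 28*-27)=349, (28*4 - -21*-11)=-119, (-21*35 - 36*4)=-879, (36*15 - -32*35)=1660, (-32*-19 - -12*15)=788; twice the area = |2826| = 2826; area = 1413; boundary points = 1 + 1 + 1 + 1 + 4 + 2 = 10; strictly interior points = area - boundary/2 + 1 = 1409; answer 1409
Part III: A2 = 1409; d = 40; f(3) = 3*(43) - 1*(-26) - 1*(40) = 115; iterating: f(3)=115, f(4)=328, f(5)=826, f(6)=2035, f(7)=4951, f(8)=11992, f(9)=28990, f(10)=70027, f(11)=169099, f(12)=408280, f(13)=985714, f(14)=2379763, f(15)=5745295; answer 5745295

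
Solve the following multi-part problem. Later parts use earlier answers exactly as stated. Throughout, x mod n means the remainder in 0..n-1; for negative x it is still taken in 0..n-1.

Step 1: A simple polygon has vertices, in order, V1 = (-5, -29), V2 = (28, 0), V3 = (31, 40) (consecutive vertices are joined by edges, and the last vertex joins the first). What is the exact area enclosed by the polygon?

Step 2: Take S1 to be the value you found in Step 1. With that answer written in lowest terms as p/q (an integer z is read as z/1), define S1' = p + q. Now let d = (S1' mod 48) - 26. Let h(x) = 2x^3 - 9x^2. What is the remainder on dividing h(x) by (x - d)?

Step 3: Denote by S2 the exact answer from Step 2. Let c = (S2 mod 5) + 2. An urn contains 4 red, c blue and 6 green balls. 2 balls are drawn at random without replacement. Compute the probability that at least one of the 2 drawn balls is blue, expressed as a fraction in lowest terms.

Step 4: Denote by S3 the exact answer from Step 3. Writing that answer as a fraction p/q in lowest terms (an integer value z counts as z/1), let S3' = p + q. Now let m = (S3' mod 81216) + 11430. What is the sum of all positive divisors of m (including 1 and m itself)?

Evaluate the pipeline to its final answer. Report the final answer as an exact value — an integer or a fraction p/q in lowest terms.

Step 1: cross terms: (-5*0 - 28*-29)=812, (28*40 - 31*0)=1120, (31*-29 - -5*40)=-699; twice the area = |1233| = 1233; area = 1233/2; answer 1233/2
Step 2: S1 = 1233/2; threaded value p + q = 1235; d = 9; remainder = value at the root: 2*(9)^3 - 9*(9)^2 = (1458) + (-729) = 729; answer 729
Step 3: S2 = 729; c = 6; total draws C(16,2) = 120; complement C(10,2) = 45; favorable 120 - 45 = 75; P = 5/8; answer 5/8
Step 4: S3 = 5/8; threaded value p + q = 13; m = 11443; 11443 is prime, so its only divisors are 1 and 11443; sigma = 1 + 11443 = 11444; answer 11444

11444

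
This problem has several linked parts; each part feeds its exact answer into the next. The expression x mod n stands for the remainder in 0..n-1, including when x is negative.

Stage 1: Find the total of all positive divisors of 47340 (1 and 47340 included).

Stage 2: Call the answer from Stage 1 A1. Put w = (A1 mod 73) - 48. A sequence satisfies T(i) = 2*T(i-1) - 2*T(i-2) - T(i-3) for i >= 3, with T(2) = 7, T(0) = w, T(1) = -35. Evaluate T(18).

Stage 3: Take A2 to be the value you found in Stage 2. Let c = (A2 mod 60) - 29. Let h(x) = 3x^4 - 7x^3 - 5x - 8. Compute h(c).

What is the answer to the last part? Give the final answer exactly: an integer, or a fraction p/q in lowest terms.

9631

Stage 1: 47340 = 2^2 * 3^2 * 5 * 263; sigma = (1 + 2 + 4) * (1 + 3 + 9) * (1 + 5) * (1 + 263) = 7 * 13 * 6 * 264 = 144144; answer 144144
Stage 2: A1 = 144144; w = -6; T(3) = 2*(7) - 2*(-35) - 1*(-6) = 90; iterating: T(3)=90, T(4)=201, T(5)=215, T(6)=-62, T(7)=-755, T(8)=-1601, T(9)=-1630, T(10)=697, T(11)=6255, T(12)=12746, T(13)=12285, T(14)=-7177, T(15)=-51670, T(16)=-101271, T(17)=-92025, T(18)=70162; answer 70162
Stage 3: A2 = 70162; c = -7; 3*(-7)^4 - 7*(-7)^3 - 5*(-7)^1 - 8 = (7203) + (2401) + (35) + (-8) = 9631; answer 9631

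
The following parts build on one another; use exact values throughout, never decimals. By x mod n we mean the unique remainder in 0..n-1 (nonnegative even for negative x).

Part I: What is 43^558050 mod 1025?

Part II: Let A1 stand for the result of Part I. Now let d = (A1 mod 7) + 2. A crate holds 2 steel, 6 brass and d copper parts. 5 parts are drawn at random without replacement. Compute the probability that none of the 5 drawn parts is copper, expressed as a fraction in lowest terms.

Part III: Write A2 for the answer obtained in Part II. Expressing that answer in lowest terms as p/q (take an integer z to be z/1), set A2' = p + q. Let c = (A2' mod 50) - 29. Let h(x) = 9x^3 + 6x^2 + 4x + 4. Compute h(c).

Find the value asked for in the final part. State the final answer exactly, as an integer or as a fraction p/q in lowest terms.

-106417

Part I: squarings mod 1025: 43^1=43, 43^2=824, 43^4=426, 43^8=51, 43^16=551, 43^32=201, 43^64=426, 43^128=51, 43^256=551, 43^512=201, 43^1024=426, 43^2048=51, 43^4096=551, 43^8192=201, 43^16384=426, 43^32768=51, 43^65536=551, 43^131072=201, 43^262144=426, 43^524288=51; 43^558050 = 43^2 * 43^32 * 43^64 * 43^128 * 43^256 * 43^512 * 43^32768 * 43^524288 = 1024 (mod 1025); answer 1024
Part II: A1 = 1024; d = 4; total draws C(12,5) = 792; favorable C(8,5) = 56; P = 7/99; answer 7/99
Part III: A2 = 7/99; threaded value p + q = 106; c = -23; 9*(-23)^3 + 6*(-23)^2 + 4*(-23)^1 + 4 = (-109503) + (3174) + (-92) + (4) = -106417; answer -106417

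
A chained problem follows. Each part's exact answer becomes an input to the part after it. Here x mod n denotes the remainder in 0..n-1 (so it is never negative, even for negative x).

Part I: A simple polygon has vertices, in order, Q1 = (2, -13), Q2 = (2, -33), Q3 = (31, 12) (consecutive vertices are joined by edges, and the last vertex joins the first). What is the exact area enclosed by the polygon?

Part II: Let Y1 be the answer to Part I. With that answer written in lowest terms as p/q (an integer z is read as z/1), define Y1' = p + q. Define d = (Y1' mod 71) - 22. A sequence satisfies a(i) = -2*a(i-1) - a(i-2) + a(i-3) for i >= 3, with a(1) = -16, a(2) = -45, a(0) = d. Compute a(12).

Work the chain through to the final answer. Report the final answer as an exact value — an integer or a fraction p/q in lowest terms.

Part I: cross terms: (2*-33 - 2*-13)=-40, (2*12 - 31*-33)=1047, (31*-13 - 2*12)=-427; twice the area = |580| = 580; area = 290; answer 290
Part II: Y1 = 290; threaded value p + q = 291; d = -15; a(3) = -2*(-45) - 1*(-16) + 1*(-15) = 91; iterating: a(3)=91, a(4)=-153, a(5)=170, a(6)=-96, a(7)=-131, a(8)=528, a(9)=-1021, a(10)=1383, a(11)=-1217, a(12)=30; answer 30

30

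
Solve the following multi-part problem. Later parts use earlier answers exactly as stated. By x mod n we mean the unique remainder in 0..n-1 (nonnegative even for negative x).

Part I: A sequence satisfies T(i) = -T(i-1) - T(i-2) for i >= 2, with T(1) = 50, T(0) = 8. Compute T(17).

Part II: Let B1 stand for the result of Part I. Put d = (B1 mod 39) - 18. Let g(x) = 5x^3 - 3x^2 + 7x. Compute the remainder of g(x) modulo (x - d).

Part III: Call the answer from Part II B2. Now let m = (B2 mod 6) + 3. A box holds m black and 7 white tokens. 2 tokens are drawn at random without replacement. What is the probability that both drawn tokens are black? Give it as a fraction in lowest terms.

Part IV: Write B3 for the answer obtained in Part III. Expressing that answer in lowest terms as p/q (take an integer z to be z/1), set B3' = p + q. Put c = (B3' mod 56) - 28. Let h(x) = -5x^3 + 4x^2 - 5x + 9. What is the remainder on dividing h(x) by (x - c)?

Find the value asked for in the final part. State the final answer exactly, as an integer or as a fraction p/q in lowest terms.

9285

Part I: T(2) = -1*(50) - 1*(8) = -58; iterating: T(2)=-58, T(3)=8, T(4)=50, T(5)=-58, T(6)=8, T(7)=50, T(8)=-58, T(9)=8, T(10)=50, T(11)=-58, T(12)=8, T(13)=50, T(14)=-58, T(15)=8, T(16)=50, T(17)=-58; answer -58
Part II: B1 = -58; d = 2; remainder = value at the root: 5*(2)^3 - 3*(2)^2 + 7*(2)^1 = (40) + (-12) + (14) = 42; answer 42
Part III: B2 = 42; m = 3; total draws C(10,2) = 45; favorable C(3,2) = 3; P = 1/15; answer 1/15
Part IV: B3 = 1/15; threaded value p + q = 16; c = -12; remainder = value at the root: -5*(-12)^3 + 4*(-12)^2 - 5*(-12)^1 + 9 = (8640) + (576) + (60) + (9) = 9285; answer 9285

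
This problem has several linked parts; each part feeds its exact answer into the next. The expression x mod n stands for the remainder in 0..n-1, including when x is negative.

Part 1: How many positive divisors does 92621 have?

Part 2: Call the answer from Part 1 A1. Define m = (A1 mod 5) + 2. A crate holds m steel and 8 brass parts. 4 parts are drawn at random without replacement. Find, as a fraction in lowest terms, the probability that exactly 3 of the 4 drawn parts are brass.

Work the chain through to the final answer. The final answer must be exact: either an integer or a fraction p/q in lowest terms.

48/143

Part 1: 92621 = 23 * 4027; number of divisors = (1+1) * (1+1) = 4; answer 4
Part 2: A1 = 4; m = 6; total draws C(14,4) = 1001; favorable C(8,3)*C(6,1) = 336; P = 48/143; answer 48/143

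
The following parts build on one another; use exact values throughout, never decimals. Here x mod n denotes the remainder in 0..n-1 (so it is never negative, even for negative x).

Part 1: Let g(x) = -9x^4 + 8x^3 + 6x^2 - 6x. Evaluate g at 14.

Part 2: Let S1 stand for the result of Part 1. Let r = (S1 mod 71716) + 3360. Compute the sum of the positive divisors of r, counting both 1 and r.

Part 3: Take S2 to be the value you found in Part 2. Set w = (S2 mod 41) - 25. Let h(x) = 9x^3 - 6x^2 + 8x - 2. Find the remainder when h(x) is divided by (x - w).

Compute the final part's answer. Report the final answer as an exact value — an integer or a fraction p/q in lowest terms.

Part 1: -9*(14)^4 + 8*(14)^3 + 6*(14)^2 - 6*(14)^1 = (-345744) + (21952) + (1176) + (-84) = -322700; answer -322700
Part 2: S1 = -322700; r = 39240; 39240 = 2^3 * 3^2 * 5 * 109; sigma = (1 + 2 + 4 + 8) * (1 + 3 + 9) * (1 + 5) * (1 + 109) = 15 * 13 * 6 * 110 = 128700; answer 128700
Part 3: S2 = 128700; w = -24; remainder = value at the root: 9*(-24)^3 - 6*(-24)^2 + 8*(-24)^1 - 2 = (-124416) + (-3456) + (-192) + (-2) = -128066; answer -128066

-128066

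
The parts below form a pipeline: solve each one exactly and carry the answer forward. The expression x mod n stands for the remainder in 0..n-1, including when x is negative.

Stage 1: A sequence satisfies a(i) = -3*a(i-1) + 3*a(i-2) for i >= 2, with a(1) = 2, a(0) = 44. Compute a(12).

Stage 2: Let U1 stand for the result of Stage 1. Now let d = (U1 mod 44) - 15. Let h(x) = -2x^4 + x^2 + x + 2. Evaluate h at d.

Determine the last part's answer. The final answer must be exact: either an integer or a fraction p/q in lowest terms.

-101038

Stage 1: a(2) = -3*(2) + 3*(44) = 126; iterating: a(2)=126, a(3)=-372, a(4)=1494, a(5)=-5598, a(6)=21276, a(7)=-80622, a(8)=305694, a(9)=-1158948, a(10)=4393926, a(11)=-16658622, a(12)=63157644; answer 63157644
Stage 2: U1 = 63157644; d = -15; -2*(-15)^4 + 1*(-15)^2 + 1*(-15)^1 + 2 = (-101250) + (225) + (-15) + (2) = -101038; answer -101038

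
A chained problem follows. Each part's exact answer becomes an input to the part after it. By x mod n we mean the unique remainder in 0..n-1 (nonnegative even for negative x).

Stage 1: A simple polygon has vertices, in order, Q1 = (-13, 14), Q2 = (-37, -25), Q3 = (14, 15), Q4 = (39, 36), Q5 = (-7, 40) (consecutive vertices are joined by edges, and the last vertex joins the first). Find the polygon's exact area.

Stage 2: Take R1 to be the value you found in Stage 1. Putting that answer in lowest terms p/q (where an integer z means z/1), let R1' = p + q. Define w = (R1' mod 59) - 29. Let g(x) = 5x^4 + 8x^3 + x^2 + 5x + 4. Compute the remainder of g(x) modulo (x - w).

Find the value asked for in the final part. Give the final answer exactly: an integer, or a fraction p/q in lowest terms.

Stage 1: cross terms: (-13*-25 - -37*14)=843, (-37*15 - 14*-25)=-205, (14*36 - 39*15)=-81, (39*40 - -7*36)=1812, (-7*14 - -13*40)=422; twice the area = |2791| = 2791; area = 2791/2; answer 2791/2
Stage 2: R1 = 2791/2; threaded value p + q = 2793; w = -9; remainder = value at the root: 5*(-9)^4 + 8*(-9)^3 + 1*(-9)^2 + 5*(-9)^1 + 4 = (32805) + (-5832) + (81) + (-45) + (4) = 27013; answer 27013

27013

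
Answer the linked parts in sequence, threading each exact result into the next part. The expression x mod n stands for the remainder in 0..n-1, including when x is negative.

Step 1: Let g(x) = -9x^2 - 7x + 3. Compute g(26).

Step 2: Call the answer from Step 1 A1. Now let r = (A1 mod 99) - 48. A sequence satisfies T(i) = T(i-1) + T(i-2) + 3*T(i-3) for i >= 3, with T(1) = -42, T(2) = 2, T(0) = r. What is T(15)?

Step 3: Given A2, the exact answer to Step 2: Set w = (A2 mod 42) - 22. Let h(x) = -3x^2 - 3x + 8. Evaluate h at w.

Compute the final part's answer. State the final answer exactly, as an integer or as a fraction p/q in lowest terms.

Step 1: -9*(26)^2 - 7*(26)^1 + 3 = (-6084) + (-182) + (3) = -6263; answer -6263
Step 2: A1 = -6263; r = 25; T(3) = 1*(2) + 1*(-42) + 3*(25) = 35; iterating: T(3)=35, T(4)=-89, T(5)=-48, T(6)=-32, T(7)=-347, T(8)=-523, T(9)=-966, T(10)=-2530, T(11)=-5065, T(12)=-10493, T(13)=-23148, T(14)=-48836, T(15)=-103463; answer -103463
Step 3: A2 = -103463; w = 3; -3*(3)^2 - 3*(3)^1 + 8 = (-27) + (-9) + (8) = -28; answer -28

-28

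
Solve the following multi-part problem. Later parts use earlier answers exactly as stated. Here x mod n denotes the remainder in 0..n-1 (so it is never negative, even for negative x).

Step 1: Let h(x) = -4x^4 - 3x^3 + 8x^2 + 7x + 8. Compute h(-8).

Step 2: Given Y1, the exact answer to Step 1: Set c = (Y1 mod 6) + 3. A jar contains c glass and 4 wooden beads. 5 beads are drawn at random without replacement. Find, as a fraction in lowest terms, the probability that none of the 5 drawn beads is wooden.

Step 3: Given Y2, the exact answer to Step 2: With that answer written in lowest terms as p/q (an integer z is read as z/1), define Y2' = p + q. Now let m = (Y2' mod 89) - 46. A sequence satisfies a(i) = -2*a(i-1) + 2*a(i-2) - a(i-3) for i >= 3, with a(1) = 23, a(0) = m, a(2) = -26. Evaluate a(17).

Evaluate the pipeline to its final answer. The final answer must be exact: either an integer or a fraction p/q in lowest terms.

239557718

Step 1: -4*(-8)^4 - 3*(-8)^3 + 8*(-8)^2 + 7*(-8)^1 + 8 = (-16384) + (1536) + (512) + (-56) + (8) = -14384; answer -14384
Step 2: Y1 = -14384; c = 7; total draws C(11,5) = 462; favorable C(7,5) = 21; P = 1/22; answer 1/22
Step 3: Y2 = 1/22; threaded value p + q = 23; m = -23; a(3) = -2*(-26) + 2*(23) - 1*(-23) = 121; iterating: a(3)=121, a(4)=-317, a(5)=902, a(6)=-2559, a(7)=7239, a(8)=-20498, a(9)=58033, a(10)=-164301, a(11)=465166, a(12)=-1316967, a(13)=3728567, a(14)=-10556234, a(15)=29886569, a(16)=-84614173, a(17)=239557718; answer 239557718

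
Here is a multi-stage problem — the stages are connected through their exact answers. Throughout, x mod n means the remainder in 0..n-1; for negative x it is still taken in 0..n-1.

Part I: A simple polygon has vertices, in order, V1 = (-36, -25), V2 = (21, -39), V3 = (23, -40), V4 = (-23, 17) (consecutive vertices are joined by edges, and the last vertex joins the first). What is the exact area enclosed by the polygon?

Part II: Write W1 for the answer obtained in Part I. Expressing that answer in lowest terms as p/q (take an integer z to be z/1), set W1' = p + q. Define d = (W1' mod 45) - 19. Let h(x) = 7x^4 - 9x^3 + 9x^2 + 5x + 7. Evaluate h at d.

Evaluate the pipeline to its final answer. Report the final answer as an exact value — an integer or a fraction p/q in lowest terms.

27

Part I: cross terms: (-36*-39 - 21*-25)=1929, (21*-40 - 23*-39)=57, (23*17 - -23*-40)=-529, (-23*-25 - -36*17)=1187; twice the area = |2644| = 2644; area = 1322; answer 1322
Part II: W1 = 1322; threaded value p + q = 1323; d = -1; 7*(-1)^4 - 9*(-1)^3 + 9*(-1)^2 + 5*(-1)^1 + 7 = (7) + (9) + (9) + (-5) + (7) = 27; answer 27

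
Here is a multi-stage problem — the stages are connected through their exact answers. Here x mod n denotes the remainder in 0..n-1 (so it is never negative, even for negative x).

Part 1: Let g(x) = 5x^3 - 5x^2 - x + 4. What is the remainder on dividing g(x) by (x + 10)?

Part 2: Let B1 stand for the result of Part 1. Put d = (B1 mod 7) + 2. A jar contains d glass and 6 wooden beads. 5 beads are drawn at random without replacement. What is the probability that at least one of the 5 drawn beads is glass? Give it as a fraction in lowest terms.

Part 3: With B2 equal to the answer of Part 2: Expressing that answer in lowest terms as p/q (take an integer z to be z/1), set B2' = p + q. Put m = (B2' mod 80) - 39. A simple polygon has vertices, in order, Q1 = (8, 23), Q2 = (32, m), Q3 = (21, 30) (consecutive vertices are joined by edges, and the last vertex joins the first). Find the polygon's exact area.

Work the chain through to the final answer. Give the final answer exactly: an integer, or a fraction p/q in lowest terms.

Part 1: remainder = value at the root: 5*(-10)^3 - 5*(-10)^2 - 1*(-10)^1 + 4 = (-5000) + (-500) + (10) + (4) = -5486; answer -5486
Part 2: B1 = -5486; d = 4; total draws C(10,5) = 252; complement C(6,5) = 6; favorable 252 - 6 = 246; P = 41/42; answer 41/42
Part 3: B2 = 41/42; threaded value p + q = 83; m = -36; cross terms: (8*-36 - 32*23)=-1024, (32*30 - 21*-36)=1716, (21*23 - 8*30)=243; twice the area = |935| = 935; area = 935/2; answer 935/2

935/2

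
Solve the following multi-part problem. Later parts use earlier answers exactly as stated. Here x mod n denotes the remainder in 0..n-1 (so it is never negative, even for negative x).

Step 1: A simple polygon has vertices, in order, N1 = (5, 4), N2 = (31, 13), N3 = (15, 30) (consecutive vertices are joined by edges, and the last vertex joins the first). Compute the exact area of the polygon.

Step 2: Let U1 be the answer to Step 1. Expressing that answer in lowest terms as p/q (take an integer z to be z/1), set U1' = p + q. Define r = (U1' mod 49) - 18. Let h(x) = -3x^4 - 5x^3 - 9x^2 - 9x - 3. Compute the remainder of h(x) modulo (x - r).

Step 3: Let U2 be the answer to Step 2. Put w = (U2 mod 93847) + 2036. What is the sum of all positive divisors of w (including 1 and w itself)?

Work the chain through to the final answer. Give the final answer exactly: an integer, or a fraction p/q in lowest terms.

118536

Step 1: cross terms: (5*13 - 31*4)=-59, (31*30 - 15*13)=735, (15*4 - 5*30)=-90; twice the area = |586| = 586; area = 293; answer 293
Step 2: U1 = 293; threaded value p + q = 294; r = -18; remainder = value at the root: -3*(-18)^4 - 5*(-18)^3 - 9*(-18)^2 - 9*(-18)^1 - 3 = (-314928) + (29160) + (-2916) + (162) + (-3) = -288525; answer -288525
Step 3: U2 = -288525; w = 88899; 88899 = 3 * 29633; sigma = (1 + 3) * (1 + 29633) = 4 * 29634 = 118536; answer 118536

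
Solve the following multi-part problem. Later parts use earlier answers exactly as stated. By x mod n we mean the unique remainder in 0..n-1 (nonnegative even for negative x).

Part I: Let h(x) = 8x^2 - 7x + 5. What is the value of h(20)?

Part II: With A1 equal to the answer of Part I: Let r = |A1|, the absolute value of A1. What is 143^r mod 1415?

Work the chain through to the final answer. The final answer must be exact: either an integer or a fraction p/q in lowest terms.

478

Part I: 8*(20)^2 - 7*(20)^1 + 5 = (3200) + (-140) + (5) = 3065; answer 3065
Part II: A1 = 3065; r = 3065; squarings mod 1415: 143^1=143, 143^2=639, 143^4=801, 143^8=606, 143^16=751, 143^32=831, 143^64=41, 143^128=266, 143^256=6, 143^512=36, 143^1024=1296, 143^2048=11; 143^3065 = 143^1 * 143^8 * 143^16 * 143^32 * 143^64 * 143^128 * 143^256 * 143^512 * 143^2048 = 478 (mod 1415); answer 478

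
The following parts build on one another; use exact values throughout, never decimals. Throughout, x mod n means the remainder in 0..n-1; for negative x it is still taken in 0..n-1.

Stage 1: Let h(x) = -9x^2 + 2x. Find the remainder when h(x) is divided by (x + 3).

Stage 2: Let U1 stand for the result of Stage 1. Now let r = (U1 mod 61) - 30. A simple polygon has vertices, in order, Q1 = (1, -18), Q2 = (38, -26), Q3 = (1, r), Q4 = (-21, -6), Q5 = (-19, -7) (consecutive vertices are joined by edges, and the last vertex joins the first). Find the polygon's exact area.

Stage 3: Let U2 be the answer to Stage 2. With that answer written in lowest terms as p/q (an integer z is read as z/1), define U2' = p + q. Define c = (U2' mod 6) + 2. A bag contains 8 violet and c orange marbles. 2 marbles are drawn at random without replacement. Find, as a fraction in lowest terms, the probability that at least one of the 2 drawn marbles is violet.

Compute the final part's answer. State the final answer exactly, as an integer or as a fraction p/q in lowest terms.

Stage 1: remainder = value at the root: -9*(-3)^2 + 2*(-3)^1 = (-81) + (-6) = -87; answer -87
Stage 2: U1 = -87; r = 5; cross terms: (1*-26 - 38*-18)=658, (38*5 - 1*-26)=216, (1*-6 - -21*5)=99, (-21*-7 - -19*-6)=33, (-19*-18 - 1*-7)=349; twice the area = |1355| = 1355; area = 1355/2; answer 1355/2
Stage 3: U2 = 1355/2; threaded value p + q = 1357; c = 3; total draws C(11,2) = 55; complement C(3,2) = 3; favorable 55 - 3 = 52; P = 52/55; answer 52/55

52/55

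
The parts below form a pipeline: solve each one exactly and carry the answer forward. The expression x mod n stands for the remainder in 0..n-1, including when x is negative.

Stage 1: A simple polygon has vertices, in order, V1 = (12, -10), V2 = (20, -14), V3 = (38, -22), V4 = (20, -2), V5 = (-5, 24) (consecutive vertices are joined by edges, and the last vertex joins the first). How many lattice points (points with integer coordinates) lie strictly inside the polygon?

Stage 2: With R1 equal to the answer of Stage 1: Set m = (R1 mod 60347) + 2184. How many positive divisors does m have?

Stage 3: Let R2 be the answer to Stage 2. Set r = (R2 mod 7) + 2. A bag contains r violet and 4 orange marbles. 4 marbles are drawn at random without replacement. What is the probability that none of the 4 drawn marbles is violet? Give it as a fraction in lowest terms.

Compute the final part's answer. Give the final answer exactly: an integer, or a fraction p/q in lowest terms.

Stage 1: cross terms: (12*-14 - 20*-10)=32, (20*-22 - 38*-14)=92, (38*-2 - 20*-22)=364, (20*24 - -5*-2)=470, (-5*-10 - 12*24)=-238; twice the area = |720| = 720; area = 360; boundary points = 4 + 2 + 2 + 1 + 17 = 26; strictly interior points = area - boundary/2 + 1 = 348; answer 348
Stage 2: R1 = 348; m = 2532; 2532 = 2^2 * 3 * 211; number of divisors = (2+1) * (1+1) * (1+1) = 12; answer 12
Stage 3: R2 = 12; r = 7; total draws C(11,4) = 330; favorable C(4,4) = 1; P = 1/330; answer 1/330

1/330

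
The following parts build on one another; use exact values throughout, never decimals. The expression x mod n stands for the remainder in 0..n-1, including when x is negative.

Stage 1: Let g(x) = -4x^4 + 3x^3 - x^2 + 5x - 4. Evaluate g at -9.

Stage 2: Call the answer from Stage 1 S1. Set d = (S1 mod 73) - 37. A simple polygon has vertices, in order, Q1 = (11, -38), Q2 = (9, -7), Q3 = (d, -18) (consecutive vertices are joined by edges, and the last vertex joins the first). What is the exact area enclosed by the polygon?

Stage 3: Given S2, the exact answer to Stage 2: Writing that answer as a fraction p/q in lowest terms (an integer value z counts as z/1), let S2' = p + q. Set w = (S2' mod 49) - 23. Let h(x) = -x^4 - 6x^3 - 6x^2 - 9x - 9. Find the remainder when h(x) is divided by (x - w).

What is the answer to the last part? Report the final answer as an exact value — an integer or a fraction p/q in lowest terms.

-2601

Stage 1: -4*(-9)^4 + 3*(-9)^3 - 1*(-9)^2 + 5*(-9)^1 - 4 = (-26244) + (-2187) + (-81) + (-45) + (-4) = -28561; answer -28561
Stage 2: S1 = -28561; d = 18; cross terms: (11*-7 - 9*-38)=265, (9*-18 - 18*-7)=-36, (18*-38 - 11*-18)=-486; twice the area = |-257| = 257; area = 257/2; answer 257/2
Stage 3: S2 = 257/2; threaded value p + q = 259; w = -9; remainder = value at the root: -1*(-9)^4 - 6*(-9)^3 - 6*(-9)^2 - 9*(-9)^1 - 9 = (-6561) + (4374) + (-486) + (81) + (-9) = -2601; answer -2601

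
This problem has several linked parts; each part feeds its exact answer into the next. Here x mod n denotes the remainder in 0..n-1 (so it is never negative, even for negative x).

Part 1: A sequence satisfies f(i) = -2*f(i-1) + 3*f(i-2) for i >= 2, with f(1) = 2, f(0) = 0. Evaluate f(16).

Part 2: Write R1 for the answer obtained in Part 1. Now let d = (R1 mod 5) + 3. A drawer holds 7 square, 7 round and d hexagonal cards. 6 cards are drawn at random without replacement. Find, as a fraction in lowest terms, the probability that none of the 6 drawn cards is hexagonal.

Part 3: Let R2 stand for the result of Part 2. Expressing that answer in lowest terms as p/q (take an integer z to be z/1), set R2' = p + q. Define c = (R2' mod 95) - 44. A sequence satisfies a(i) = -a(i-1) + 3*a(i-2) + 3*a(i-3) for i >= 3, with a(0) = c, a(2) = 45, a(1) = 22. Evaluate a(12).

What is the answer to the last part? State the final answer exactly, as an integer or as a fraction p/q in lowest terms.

Part 1: f(2) = -2*(2) + 3*(0) = -4; iterating: f(2)=-4, f(3)=14, f(4)=-40, f(5)=122, f(6)=-364, f(7)=1094, f(8)=-3280, f(9)=9842, f(10)=-29524, f(11)=88574, f(12)=-265720, f(13)=797162, f(14)=-2391484, f(15)=7174454, f(16)=-21523360; answer -21523360
Part 2: R1 = -21523360; d = 3; total draws C(17,6) = 12376; favorable C(14,6) = 3003; P = 33/136; answer 33/136
Part 3: R2 = 33/136; threaded value p + q = 169; c = 30; a(3) = -1*(45) + 3*(22) + 3*(30) = 111; iterating: a(3)=111, a(4)=90, a(5)=378, a(6)=225, a(7)=1179, a(8)=630, a(9)=3582, a(10)=1845, a(11)=10791, a(12)=5490; answer 5490

5490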